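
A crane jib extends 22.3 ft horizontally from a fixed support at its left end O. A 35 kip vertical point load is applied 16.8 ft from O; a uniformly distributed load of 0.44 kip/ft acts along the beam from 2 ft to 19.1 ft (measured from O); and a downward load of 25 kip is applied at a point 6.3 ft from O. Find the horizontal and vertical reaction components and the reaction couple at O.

O_x = 0, O_y = 67.52 kip, M_O = 824.9 kip·ft

Resultant of the distributed load: 0.44 × 17.1 = 7.524 kip at 10.55 ft from O.
ΣF_x = 0: O_x = 0.
ΣF_y = 0: O_y − 35 − 0.44·17.1 − 25 = 0 → O_y = 67.52 kip.
ΣM about O: M_O − 35·16.8 − (0.44·17.1)·10.55 − 25·6.3 = 0 → M_O = 824.9 kip·ft.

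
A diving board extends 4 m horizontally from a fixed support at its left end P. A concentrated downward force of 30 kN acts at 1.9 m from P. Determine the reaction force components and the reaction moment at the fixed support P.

ΣF_x = 0: P_x = 0.
ΣF_y = 0: P_y − 30 = 0 → P_y = 30.00 kN.
ΣM about P: M_P − 30·1.9 = 0 → M_P = 57.00 kN·m.

P_x = 0, P_y = 30.00 kN, M_P = 57.00 kN·m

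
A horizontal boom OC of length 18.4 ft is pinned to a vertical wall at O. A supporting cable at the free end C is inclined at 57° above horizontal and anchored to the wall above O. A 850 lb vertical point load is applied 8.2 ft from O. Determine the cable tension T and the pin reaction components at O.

ΣM about O: T·sin57°·18.4 − 850·8.2 = 0 → T = 6970/(18.4·0.838671) = 451.672 ≈ 451.7 lb.
ΣF_x = 0: O_x − T·cos57° = 0 → O_x = 451.672 × 0.544639 = 246.0 lb.
ΣF_y = 0: O_y + T·sin57° − 850 = 0 → O_y = 850 − 451.672 × 0.838671 = 471.2 lb.

T = 451.7 lb, O_x = 246.0 lb, O_y = 471.2 lb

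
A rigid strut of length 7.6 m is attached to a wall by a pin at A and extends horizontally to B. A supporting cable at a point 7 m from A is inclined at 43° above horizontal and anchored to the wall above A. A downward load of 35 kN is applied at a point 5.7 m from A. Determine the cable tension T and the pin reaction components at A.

ΣM about A: T·sin43°·7 − 35·5.7 = 0 → T = 199.5/(7·0.681998) = 41.789 ≈ 41.79 kN.
ΣF_x = 0: A_x − T·cos43° = 0 → A_x = 41.789 × 0.731354 = 30.56 kN.
ΣF_y = 0: A_y + T·sin43° − 35 = 0 → A_y = 35 − 41.789 × 0.681998 = 6.500 kN.

T = 41.79 kN, A_x = 30.56 kN, A_y = 6.500 kN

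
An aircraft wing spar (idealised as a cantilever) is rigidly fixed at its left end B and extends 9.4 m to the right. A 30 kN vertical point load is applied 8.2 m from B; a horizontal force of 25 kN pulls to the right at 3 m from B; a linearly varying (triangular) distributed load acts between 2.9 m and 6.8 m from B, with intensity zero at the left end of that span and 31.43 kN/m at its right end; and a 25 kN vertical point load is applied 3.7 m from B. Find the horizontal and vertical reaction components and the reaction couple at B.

Resultant of the triangular load: ½ × 31.43 × 3.9 = 61.2885 kN, acting at 5.5 m from B (one-third of the span from the peak).
ΣF_x = 0: B_x + 25 = 0 → B_x = -25.00 kN.
ΣF_y = 0: B_y − 30 − ½·31.43·3.9 − 25 = 0 → B_y = 116.3 kN.
ΣM about B: M_B − 30·8.2 − (½·31.43·3.9)·5.5 − 25·3.7 = 0 → M_B = 675.6 kN·m.

B_x = -25.00 kN, B_y = 116.3 kN, M_B = 675.6 kN·m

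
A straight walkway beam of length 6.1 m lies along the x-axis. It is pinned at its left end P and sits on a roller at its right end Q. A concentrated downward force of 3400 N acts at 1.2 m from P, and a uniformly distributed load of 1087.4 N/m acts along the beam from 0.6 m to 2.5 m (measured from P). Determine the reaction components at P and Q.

Resultant of the distributed load: 1087.4 × 1.9 = 2066.06 N at 1.55 m from P.
Moments about P: Q_y·6.1 − 3400·1.2 − (1087.4·1.9)·1.55 = 0 → Q_y = 7282.393/6.1 = 1193.83 ≈ 1194 N.
ΣF_y = 0: P_y + 1193.83 − 3400 − 1087.4·1.9 = 0 → P_y = 4272 N.
ΣF_x = 0: no horizontal applied forces, so P_x = 0.

P_x = 0, P_y = 4272 N, Q_y = 1194 N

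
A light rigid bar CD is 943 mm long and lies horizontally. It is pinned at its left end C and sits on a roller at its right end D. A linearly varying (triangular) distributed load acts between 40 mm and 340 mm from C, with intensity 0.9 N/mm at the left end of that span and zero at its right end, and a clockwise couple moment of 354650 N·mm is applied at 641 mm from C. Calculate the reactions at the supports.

Resultant of the triangular load: ½ × 0.9 × 300 = 135 N, acting at 140 mm from C (one-third of the span from the peak).
Taking moments about C: D_y·943 − (½·0.9·300)·140 − 354650 = 0 → D_y = 373550/943 = 396.129 ≈ 396.1 N.
ΣF_y = 0: C_y + 396.129 − ½·0.9·300 = 0 → C_y = -261.1 N.
ΣF_x = 0: no horizontal applied forces, so C_x = 0.

C_x = 0, C_y = -261.1 N, D_y = 396.1 N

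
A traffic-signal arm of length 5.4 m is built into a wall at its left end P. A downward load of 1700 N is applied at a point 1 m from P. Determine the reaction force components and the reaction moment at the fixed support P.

P_x = 0, P_y = 1700 N, M_P = 1700 N·m

ΣF_x = 0: P_x = 0.
ΣF_y = 0: P_y − 1700 = 0 → P_y = 1700 N.
ΣM about P: M_P − 1700·1 = 0 → M_P = 1700 N·m.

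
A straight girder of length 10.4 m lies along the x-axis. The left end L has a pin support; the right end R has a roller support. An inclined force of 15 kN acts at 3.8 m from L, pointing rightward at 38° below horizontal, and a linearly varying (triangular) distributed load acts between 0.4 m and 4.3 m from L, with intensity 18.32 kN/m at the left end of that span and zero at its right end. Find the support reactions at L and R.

L_x = -11.82 kN, L_y = 35.75 kN, R_y = 9.214 kN

Resultant of the triangular load: ½ × 18.32 × 3.9 = 35.724 kN, acting at 1.7 m from L (one-third of the span from the peak).
Moments about L: R_y·10.4 − 15·sin38°·3.8 − (½·18.32·3.9)·1.7 = 0 → R_y = 95.8235/10.4 = 9.2138 ≈ 9.214 kN.
ΣF_y = 0: L_y + 9.2138 − 15·sin38° − ½·18.32·3.9 = 0 → L_y = 35.75 kN.
ΣF_x = 0: L_x + 15·cos38° = 0 → L_x = -11.82 kN.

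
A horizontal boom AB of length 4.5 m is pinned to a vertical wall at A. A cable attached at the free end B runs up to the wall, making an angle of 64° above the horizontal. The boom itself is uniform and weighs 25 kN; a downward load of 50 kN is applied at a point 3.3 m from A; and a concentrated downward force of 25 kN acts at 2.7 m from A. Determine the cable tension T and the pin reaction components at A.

ΣM about A: T·sin64°·4.5 − 25·2.25 − 50·3.3 − 25·2.7 = 0 → T = 288.75/(4.5·0.898794) = 71.392 ≈ 71.39 kN.
ΣF_x = 0: A_x − T·cos64° = 0 → A_x = 71.392 × 0.438371 = 31.30 kN.
ΣF_y = 0: A_y + T·sin64° − 25 − 50 − 25 = 0 → A_y = 100 − 71.392 × 0.898794 = 35.83 kN.

T = 71.39 kN, A_x = 31.30 kN, A_y = 35.83 kN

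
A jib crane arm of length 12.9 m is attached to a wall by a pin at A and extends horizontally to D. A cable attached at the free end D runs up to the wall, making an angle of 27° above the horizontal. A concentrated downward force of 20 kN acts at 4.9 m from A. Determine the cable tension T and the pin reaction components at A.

ΣM about A: T·sin27°·12.9 − 20·4.9 = 0 → T = 98/(12.9·0.45399) = 16.7336 ≈ 16.73 kN.
ΣF_x = 0: A_x − T·cos27° = 0 → A_x = 16.7336 × 0.891007 = 14.91 kN.
ΣF_y = 0: A_y + T·sin27° − 20 = 0 → A_y = 20 − 16.7336 × 0.45399 = 12.40 kN.

T = 16.73 kN, A_x = 14.91 kN, A_y = 12.40 kN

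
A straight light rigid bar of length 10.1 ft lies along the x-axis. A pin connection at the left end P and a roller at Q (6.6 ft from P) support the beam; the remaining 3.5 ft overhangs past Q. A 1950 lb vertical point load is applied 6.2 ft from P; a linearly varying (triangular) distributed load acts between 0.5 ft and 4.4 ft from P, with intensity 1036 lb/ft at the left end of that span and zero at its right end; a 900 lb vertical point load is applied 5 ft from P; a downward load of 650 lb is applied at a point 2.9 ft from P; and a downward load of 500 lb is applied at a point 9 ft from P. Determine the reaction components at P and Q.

Resultant of the triangular load: ½ × 1036 × 3.9 = 2020.2 lb, acting at 1.8 ft from P (one-third of the span from the peak).
Moments about P: Q_y·6.6 − 1950·6.2 − (½·1036·3.9)·1.8 − 900·5 − 650·2.9 − 500·9 = 0 → Q_y = 26611.36/6.6 = 4032.02 ≈ 4032 lb.
ΣF_y = 0: P_y + 4032.02 − 1950 − ½·1036·3.9 − 900 − 650 − 500 = 0 → P_y = 1988 lb.
ΣF_x = 0: no horizontal applied forces, so P_x = 0.

P_x = 0, P_y = 1988 lb, Q_y = 4032 lb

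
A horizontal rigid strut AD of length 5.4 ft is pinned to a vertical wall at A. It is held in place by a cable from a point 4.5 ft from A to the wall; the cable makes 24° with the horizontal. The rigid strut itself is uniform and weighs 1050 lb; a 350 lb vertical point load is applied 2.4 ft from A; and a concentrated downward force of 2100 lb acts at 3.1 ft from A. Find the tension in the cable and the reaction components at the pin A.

ΣM about A: T·sin24°·4.5 − 1050·2.7 − 350·2.4 − 2100·3.1 = 0 → T = 10185/(4.5·0.406737) = 5564.61 ≈ 5565 lb.
ΣF_x = 0: A_x − T·cos24° = 0 → A_x = 5564.61 × 0.913545 = 5084 lb.
ΣF_y = 0: A_y + T·sin24° − 1050 − 350 − 2100 = 0 → A_y = 3500 − 5564.61 × 0.406737 = 1237 lb.

T = 5565 lb, A_x = 5084 lb, A_y = 1237 lb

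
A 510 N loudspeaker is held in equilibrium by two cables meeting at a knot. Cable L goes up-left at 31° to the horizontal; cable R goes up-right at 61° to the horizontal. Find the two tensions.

ΣF_x = 0: −T_L·cos31° + T_R·cos61° = 0 → T_R = 1.76805·T_L.
ΣF_y = 0: T_L·sin31° + T_R·sin61° = 510.
Substitute: T_L·(0.515038 + 1.76805·0.87462) = 510 → T_L = 247.403 ≈ 247.4 N.
Then T_R = 1.76805 × 247.403 = 437.4 N.

T_L = 247.4 N, T_R = 437.4 N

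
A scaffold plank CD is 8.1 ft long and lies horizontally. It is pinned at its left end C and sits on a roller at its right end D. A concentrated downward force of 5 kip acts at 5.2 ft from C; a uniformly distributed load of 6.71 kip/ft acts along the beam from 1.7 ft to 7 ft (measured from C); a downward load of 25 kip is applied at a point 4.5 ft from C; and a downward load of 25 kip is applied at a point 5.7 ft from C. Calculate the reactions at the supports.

C_x = 0, C_y = 36.77 kip, D_y = 53.79 kip

Resultant of the distributed load: 6.71 × 5.3 = 35.563 kip at 4.35 ft from C.
ΣM about C: D_y·8.1 − 5·5.2 − (6.71·5.3)·4.35 − 25·4.5 − 25·5.7 = 0 → D_y = 435.69905/8.1 = 53.79 kip.
ΣF_y = 0: C_y + 53.79 − 5 − 6.71·5.3 − 25 − 25 = 0 → C_y = 36.77 kip.
ΣF_x = 0: no horizontal applied forces, so C_x = 0.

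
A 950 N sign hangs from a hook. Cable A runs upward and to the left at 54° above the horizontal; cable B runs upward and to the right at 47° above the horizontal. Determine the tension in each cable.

ΣF_x = 0: −T_A·cos54° + T_B·cos47° = 0 → T_B = 0.861857·T_A.
ΣF_y = 0: T_A·sin54° + T_B·sin47° = 950.
Substitute: T_A·(0.809017 + 0.861857·0.731354) = 950 → T_A = 660.025 ≈ 660.0 N.
Then T_B = 0.861857 × 660.025 = 568.8 N.

T_A = 660.0 N, T_B = 568.8 N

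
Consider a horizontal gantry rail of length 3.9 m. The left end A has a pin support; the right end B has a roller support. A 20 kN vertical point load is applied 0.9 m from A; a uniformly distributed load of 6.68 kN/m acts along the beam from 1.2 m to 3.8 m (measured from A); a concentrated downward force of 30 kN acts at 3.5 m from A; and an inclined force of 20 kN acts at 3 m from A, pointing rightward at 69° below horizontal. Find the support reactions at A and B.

Resultant of the distributed load: 6.68 × 2.6 = 17.368 kN at 2.5 m from A.
Taking moments about A: B_y·3.9 − 20·0.9 − (6.68·2.6)·2.5 − 30·3.5 − 20·sin69°·3 = 0 → B_y = 222.435/3.9 = 57.0346 ≈ 57.03 kN.
ΣF_y = 0: A_y + 57.0346 − 20 − 6.68·2.6 − 30 − 20·sin69° = 0 → A_y = 29.01 kN.
ΣF_x = 0: A_x + 20·cos69° = 0 → A_x = -7.167 kN.

A_x = -7.167 kN, A_y = 29.01 kN, B_y = 57.03 kN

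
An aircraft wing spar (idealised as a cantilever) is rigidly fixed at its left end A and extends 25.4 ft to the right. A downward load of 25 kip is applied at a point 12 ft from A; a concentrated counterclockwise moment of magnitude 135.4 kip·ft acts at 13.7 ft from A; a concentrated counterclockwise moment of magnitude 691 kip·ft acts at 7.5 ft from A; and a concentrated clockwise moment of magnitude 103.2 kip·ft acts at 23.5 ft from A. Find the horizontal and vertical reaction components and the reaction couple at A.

A_x = 0, A_y = 25.00 kip, M_A = -423.2 kip·ft

ΣF_x = 0: A_x = 0.
ΣF_y = 0: A_y − 25 = 0 → A_y = 25.00 kip.
ΣM about A: M_A − 25·12 + 135.4 + 691 − 103.2 = 0 → M_A = -423.2 kip·ft.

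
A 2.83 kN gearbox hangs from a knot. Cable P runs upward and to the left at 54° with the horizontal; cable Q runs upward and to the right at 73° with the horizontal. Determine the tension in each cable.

ΣF_x = 0: −T_P·cos54° + T_Q·cos73° = 0 → T_Q = 2.0104·T_P.
ΣF_y = 0: T_P·sin54° + T_Q·sin73° = 2.83.
Substitute: T_P·(0.809017 + 2.0104·0.956305) = 2.83 → T_P = 1.03603 ≈ 1.036 kN.
Then T_Q = 2.0104 × 1.03603 = 2.083 kN.

T_P = 1.036 kN, T_Q = 2.083 kN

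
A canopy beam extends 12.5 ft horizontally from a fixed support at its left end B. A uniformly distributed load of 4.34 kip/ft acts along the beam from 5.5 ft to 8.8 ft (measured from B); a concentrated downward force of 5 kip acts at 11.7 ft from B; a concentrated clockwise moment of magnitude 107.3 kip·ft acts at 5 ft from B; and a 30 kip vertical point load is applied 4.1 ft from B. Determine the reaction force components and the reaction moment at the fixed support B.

B_x = 0, B_y = 49.32 kip, M_B = 391.2 kip·ft

Resultant of the distributed load: 4.34 × 3.3 = 14.322 kip at 7.15 ft from B.
ΣF_x = 0: B_x = 0.
ΣF_y = 0: B_y − 4.34·3.3 − 5 − 30 = 0 → B_y = 49.32 kip.
ΣM about B: M_B − (4.34·3.3)·7.15 − 5·11.7 − 107.3 − 30·4.1 = 0 → M_B = 391.2 kip·ft.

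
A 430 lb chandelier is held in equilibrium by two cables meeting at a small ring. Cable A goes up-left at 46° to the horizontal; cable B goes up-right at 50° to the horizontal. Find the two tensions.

T_A = 277.9 lb, T_B = 300.3 lb

ΣF_x = 0: −T_A·cos46° + T_B·cos50° = 0 → T_B = 1.0807·T_A.
ΣF_y = 0: T_A·sin46° + T_B·sin50° = 430.
Substitute: T_A·(0.71934 + 1.0807·0.766044) = 430 → T_A = 277.921 ≈ 277.9 lb.
Then T_B = 1.0807 × 277.921 = 300.3 lb.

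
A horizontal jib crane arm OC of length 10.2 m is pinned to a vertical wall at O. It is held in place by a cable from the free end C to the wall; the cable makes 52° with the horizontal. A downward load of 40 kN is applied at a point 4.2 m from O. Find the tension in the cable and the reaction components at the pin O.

T = 20.90 kN, O_x = 12.87 kN, O_y = 23.53 kN

ΣM about O: T·sin52°·10.2 − 40·4.2 = 0 → T = 168/(10.2·0.788011) = 20.9015 ≈ 20.90 kN.
ΣF_x = 0: O_x − T·cos52° = 0 → O_x = 20.9015 × 0.615661 = 12.87 kN.
ΣF_y = 0: O_y + T·sin52° − 40 = 0 → O_y = 40 − 20.9015 × 0.788011 = 23.53 kN.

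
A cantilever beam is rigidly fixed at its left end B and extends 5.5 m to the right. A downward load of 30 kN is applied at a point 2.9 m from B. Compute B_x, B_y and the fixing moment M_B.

ΣF_x = 0: B_x = 0.
ΣF_y = 0: B_y − 30 = 0 → B_y = 30.00 kN.
ΣM about B: M_B − 30·2.9 = 0 → M_B = 87.00 kN·m.

B_x = 0, B_y = 30.00 kN, M_B = 87.00 kN·m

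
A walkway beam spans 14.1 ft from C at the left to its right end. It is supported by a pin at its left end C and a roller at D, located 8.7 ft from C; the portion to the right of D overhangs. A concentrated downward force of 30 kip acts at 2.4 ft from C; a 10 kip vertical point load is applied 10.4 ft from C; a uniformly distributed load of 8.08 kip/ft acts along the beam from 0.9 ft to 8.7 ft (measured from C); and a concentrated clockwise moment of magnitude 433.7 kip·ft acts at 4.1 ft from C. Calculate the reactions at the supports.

C_x = 0, C_y = -1.828 kip, D_y = 104.9 kip

Resultant of the distributed load: 8.08 × 7.8 = 63.024 kip at 4.8 ft from C.
Moments about C: D_y·8.7 − 30·2.4 − 10·10.4 − (8.08·7.8)·4.8 − 433.7 = 0 → D_y = 912.2152/8.7 = 104.852 ≈ 104.9 kip.
ΣF_y = 0: C_y + 104.852 − 30 − 10 − 8.08·7.8 = 0 → C_y = -1.828 kip.
ΣF_x = 0: no horizontal applied forces, so C_x = 0.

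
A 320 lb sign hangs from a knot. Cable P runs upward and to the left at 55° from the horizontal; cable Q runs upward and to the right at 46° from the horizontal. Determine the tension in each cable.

ΣF_x = 0: −T_P·cos55° + T_Q·cos46° = 0 → T_Q = 0.825696·T_P.
ΣF_y = 0: T_P·sin55° + T_Q·sin46° = 320.
Substitute: T_P·(0.819152 + 0.825696·0.71934) = 320 → T_P = 226.451 ≈ 226.5 lb.
Then T_Q = 0.825696 × 226.451 = 187.0 lb.

T_P = 226.5 lb, T_Q = 187.0 lb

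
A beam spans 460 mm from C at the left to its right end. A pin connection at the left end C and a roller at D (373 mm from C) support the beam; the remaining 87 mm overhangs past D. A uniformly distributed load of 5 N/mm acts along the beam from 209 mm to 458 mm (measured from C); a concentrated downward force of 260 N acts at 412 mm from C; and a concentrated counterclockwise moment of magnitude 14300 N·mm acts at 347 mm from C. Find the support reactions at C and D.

C_x = 0, C_y = 143.0 N, D_y = 1362 N

Resultant of the distributed load: 5 × 249 = 1245 N at 333.5 mm from C.
Moments about C: D_y·373 − (5·249)·333.5 − 260·412 + 14300 = 0 → D_y = 508027.5/373 = 1362 N.
ΣF_y = 0: C_y + 1362 − 5·249 − 260 = 0 → C_y = 143.0 N.
ΣF_x = 0: no horizontal applied forces, so C_x = 0.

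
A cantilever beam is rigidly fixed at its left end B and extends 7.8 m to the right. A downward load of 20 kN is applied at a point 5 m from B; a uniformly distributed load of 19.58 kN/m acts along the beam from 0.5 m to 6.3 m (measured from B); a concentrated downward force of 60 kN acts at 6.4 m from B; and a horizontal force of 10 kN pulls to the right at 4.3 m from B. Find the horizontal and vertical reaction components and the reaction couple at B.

Resultant of the distributed load: 19.58 × 5.8 = 113.564 kN at 3.4 m from B.
ΣF_x = 0: B_x + 10 = 0 → B_x = -10.00 kN.
ΣF_y = 0: B_y − 20 − 19.58·5.8 − 60 = 0 → B_y = 193.6 kN.
ΣM about B: M_B − 20·5 − (19.58·5.8)·3.4 − 60·6.4 = 0 → M_B = 870.1 kN·m.

B_x = -10.00 kN, B_y = 193.6 kN, M_B = 870.1 kN·m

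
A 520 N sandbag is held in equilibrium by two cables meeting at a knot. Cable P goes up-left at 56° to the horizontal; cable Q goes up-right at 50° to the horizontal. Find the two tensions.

ΣF_x = 0: −T_P·cos56° + T_Q·cos50° = 0 → T_Q = 0.86995·T_P.
ΣF_y = 0: T_P·sin56° + T_Q·sin50° = 520.
Substitute: T_P·(0.829038 + 0.86995·0.766044) = 520 → T_P = 347.72 ≈ 347.7 N.
Then T_Q = 0.86995 × 347.72 = 302.5 N.

T_P = 347.7 N, T_Q = 302.5 N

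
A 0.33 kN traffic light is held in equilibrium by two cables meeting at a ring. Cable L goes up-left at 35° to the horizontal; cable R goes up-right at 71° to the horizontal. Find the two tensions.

T_L = 0.1118 kN, T_R = 0.2812 kN

ΣF_x = 0: −T_L·cos35° + T_R·cos71° = 0 → T_R = 2.51607·T_L.
ΣF_y = 0: T_L·sin35° + T_R·sin71° = 0.33.
Substitute: T_L·(0.573576 + 2.51607·0.945519) = 0.33 → T_L = 0.111767 ≈ 0.1118 kN.
Then T_R = 2.51607 × 0.111767 = 0.2812 kN.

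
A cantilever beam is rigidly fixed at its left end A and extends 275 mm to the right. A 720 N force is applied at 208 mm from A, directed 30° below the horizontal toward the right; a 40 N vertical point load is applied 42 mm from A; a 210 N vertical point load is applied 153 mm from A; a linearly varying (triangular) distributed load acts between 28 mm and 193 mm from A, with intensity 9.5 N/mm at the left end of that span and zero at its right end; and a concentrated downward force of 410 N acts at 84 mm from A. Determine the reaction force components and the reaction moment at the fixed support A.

A_x = -623.5 N, A_y = 1804 N, M_A = 208200 N·mm

Resultant of the triangular load: ½ × 9.5 × 165 = 783.75 N, acting at 83 mm from A (one-third of the span from the peak).
ΣF_x = 0: A_x + 720·cos30° = 0 → A_x = -623.5 N.
ΣF_y = 0: A_y − 720·sin30° − 40 − 210 − ½·9.5·165 − 410 = 0 → A_y = 1804 N.
ΣM about A: M_A − 720·sin30°·208 − 40·42 − 210·153 − (½·9.5·165)·83 − 410·84 = 0 → M_A = 208200 N·mm.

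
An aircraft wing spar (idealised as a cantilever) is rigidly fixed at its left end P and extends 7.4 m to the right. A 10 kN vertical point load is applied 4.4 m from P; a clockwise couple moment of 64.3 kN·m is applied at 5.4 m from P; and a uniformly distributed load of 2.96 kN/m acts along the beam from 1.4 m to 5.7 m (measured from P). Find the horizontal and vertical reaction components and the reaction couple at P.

Resultant of the distributed load: 2.96 × 4.3 = 12.728 kN at 3.55 m from P.
ΣF_x = 0: P_x = 0.
ΣF_y = 0: P_y − 10 − 2.96·4.3 = 0 → P_y = 22.73 kN.
ΣM about P: M_P − 10·4.4 − 64.3 − (2.96·4.3)·3.55 = 0 → M_P = 153.5 kN·m.

P_x = 0, P_y = 22.73 kN, M_P = 153.5 kN·m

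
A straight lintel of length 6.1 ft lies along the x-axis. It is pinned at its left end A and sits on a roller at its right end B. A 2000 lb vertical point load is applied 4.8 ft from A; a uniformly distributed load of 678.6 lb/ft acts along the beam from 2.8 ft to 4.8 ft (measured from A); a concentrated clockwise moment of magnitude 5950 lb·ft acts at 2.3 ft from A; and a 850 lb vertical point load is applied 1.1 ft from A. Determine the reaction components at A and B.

Resultant of the distributed load: 678.6 × 2 = 1357.2 lb at 3.8 ft from A.
Moments about A: B_y·6.1 − 2000·4.8 − (678.6·2)·3.8 − 5950 − 850·1.1 = 0 → B_y = 21642.36/6.1 = 3547.93 ≈ 3548 lb.
ΣF_y = 0: A_y + 3547.93 − 2000 − 678.6·2 − 850 = 0 → A_y = 659.3 lb.
ΣF_x = 0: no horizontal applied forces, so A_x = 0.

A_x = 0, A_y = 659.3 lb, B_y = 3548 lb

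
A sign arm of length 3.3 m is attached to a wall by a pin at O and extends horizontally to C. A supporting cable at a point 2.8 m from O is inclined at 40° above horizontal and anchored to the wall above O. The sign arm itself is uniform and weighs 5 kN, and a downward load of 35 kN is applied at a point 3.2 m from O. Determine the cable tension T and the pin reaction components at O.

ΣM about O: T·sin40°·2.8 − 5·1.65 − 35·3.2 = 0 → T = 120.25/(2.8·0.642788) = 66.8127 ≈ 66.81 kN.
ΣF_x = 0: O_x − T·cos40° = 0 → O_x = 66.8127 × 0.766044 = 51.18 kN.
ΣF_y = 0: O_y + T·sin40° − 5 − 35 = 0 → O_y = 40 − 66.8127 × 0.642788 = -2.946 kN.

T = 66.81 kN, O_x = 51.18 kN, O_y = -2.946 kN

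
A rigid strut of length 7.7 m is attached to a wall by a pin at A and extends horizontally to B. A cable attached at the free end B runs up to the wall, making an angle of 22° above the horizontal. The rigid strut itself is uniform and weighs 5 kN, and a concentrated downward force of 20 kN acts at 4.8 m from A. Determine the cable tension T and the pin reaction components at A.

ΣM about A: T·sin22°·7.7 − 5·3.85 − 20·4.8 = 0 → T = 115.25/(7.7·0.374607) = 39.9553 ≈ 39.96 kN.
ΣF_x = 0: A_x − T·cos22° = 0 → A_x = 39.9553 × 0.927184 = 37.05 kN.
ΣF_y = 0: A_y + T·sin22° − 5 − 20 = 0 → A_y = 25 − 39.9553 × 0.374607 = 10.03 kN.

T = 39.96 kN, A_x = 37.05 kN, A_y = 10.03 kN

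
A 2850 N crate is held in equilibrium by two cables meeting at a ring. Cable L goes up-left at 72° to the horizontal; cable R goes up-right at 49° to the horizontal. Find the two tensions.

ΣF_x = 0: −T_L·cos72° + T_R·cos49° = 0 → T_R = 0.47102·T_L.
ΣF_y = 0: T_L·sin72° + T_R·sin49° = 2850.
Substitute: T_L·(0.951057 + 0.47102·0.75471) = 2850 → T_L = 2181.33 ≈ 2181 N.
Then T_R = 0.47102 × 2181.33 = 1027 N.

T_L = 2181 N, T_R = 1027 N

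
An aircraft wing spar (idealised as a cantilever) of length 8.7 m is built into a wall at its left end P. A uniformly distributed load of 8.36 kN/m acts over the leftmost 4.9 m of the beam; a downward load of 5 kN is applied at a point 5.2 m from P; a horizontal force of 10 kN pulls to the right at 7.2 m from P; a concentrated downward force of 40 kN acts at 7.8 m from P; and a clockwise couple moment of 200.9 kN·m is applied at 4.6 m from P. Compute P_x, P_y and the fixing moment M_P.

Resultant of the distributed load: 8.36 × 4.9 = 40.964 kN at 2.45 m from P.
ΣF_x = 0: P_x + 10 = 0 → P_x = -10.00 kN.
ΣF_y = 0: P_y − 8.36·4.9 − 5 − 40 = 0 → P_y = 85.96 kN.
ΣM about P: M_P − (8.36·4.9)·2.45 − 5·5.2 − 40·7.8 − 200.9 = 0 → M_P = 639.3 kN·m.

P_x = -10.00 kN, P_y = 85.96 kN, M_P = 639.3 kN·m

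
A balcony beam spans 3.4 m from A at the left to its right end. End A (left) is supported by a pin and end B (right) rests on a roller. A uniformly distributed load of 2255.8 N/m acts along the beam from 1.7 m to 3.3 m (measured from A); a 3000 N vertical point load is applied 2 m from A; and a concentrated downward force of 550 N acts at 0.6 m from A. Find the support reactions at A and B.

A_x = 0, A_y = 2644 N, B_y = 4516 N

Resultant of the distributed load: 2255.8 × 1.6 = 3609.28 N at 2.5 m from A.
Taking moments about A: B_y·3.4 − (2255.8·1.6)·2.5 − 3000·2 − 550·0.6 = 0 → B_y = 15353.2/3.4 = 4515.65 ≈ 4516 N.
ΣF_y = 0: A_y + 4515.65 − 2255.8·1.6 − 3000 − 550 = 0 → A_y = 2644 N.
ΣF_x = 0: no horizontal applied forces, so A_x = 0.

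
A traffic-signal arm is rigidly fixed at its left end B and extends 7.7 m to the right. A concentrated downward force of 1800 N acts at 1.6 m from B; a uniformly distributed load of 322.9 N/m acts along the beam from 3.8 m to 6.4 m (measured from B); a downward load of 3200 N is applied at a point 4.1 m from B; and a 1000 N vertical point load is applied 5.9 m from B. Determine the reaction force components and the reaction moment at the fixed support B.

Resultant of the distributed load: 322.9 × 2.6 = 839.54 N at 5.1 m from B.
ΣF_x = 0: B_x = 0.
ΣF_y = 0: B_y − 1800 − 322.9·2.6 − 3200 − 1000 = 0 → B_y = 6840 N.
ΣM about B: M_B − 1800·1.6 − (322.9·2.6)·5.1 − 3200·4.1 − 1000·5.9 = 0 → M_B = 26180 N·m.

B_x = 0, B_y = 6840 N, M_B = 26180 N·m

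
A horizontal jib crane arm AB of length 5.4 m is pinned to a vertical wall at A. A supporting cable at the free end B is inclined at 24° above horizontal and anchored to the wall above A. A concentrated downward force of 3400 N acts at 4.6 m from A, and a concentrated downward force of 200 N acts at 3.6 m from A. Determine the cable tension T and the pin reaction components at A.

T = 7449 N, A_x = 6805 N, A_y = 570.4 N

ΣM about A: T·sin24°·5.4 − 3400·4.6 − 200·3.6 = 0 → T = 16360/(5.4·0.406737) = 7448.62 ≈ 7449 N.
ΣF_x = 0: A_x − T·cos24° = 0 → A_x = 7448.62 × 0.913545 = 6805 N.
ΣF_y = 0: A_y + T·sin24° − 3400 − 200 = 0 → A_y = 3600 − 7448.62 × 0.406737 = 570.4 N.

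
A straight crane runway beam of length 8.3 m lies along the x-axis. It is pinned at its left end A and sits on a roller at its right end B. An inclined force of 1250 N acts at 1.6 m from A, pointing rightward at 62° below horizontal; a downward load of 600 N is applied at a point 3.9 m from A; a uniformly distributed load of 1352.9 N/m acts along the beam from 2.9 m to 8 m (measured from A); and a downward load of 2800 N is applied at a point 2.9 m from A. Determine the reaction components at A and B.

Resultant of the distributed load: 1352.9 × 5.1 = 6899.79 N at 5.45 m from A.
Taking moments about A: B_y·8.3 − 1250·sin62°·1.6 − 600·3.9 − (1352.9·5.1)·5.45 − 2800·2.9 = 0 → B_y = 49829.8/8.3 = 6003.59 ≈ 6004 N.
ΣF_y = 0: A_y + 6003.59 − 1250·sin62° − 600 − 1352.9·5.1 − 2800 = 0 → A_y = 5400 N.
ΣF_x = 0: A_x + 1250·cos62° = 0 → A_x = -586.8 N.

A_x = -586.8 N, A_y = 5400 N, B_y = 6004 N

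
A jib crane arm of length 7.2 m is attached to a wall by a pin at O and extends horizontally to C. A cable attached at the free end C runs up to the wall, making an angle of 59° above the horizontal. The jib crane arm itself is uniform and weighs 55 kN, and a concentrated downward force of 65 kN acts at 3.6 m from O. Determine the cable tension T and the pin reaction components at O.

ΣM about O: T·sin59°·7.2 − 55·3.6 − 65·3.6 = 0 → T = 432/(7.2·0.857167) = 69.998 ≈ 70.00 kN.
ΣF_x = 0: O_x − T·cos59° = 0 → O_x = 69.998 × 0.515038 = 36.05 kN.
ΣF_y = 0: O_y + T·sin59° − 55 − 65 = 0 → O_y = 120 − 69.998 × 0.857167 = 60.00 kN.

T = 70.00 kN, O_x = 36.05 kN, O_y = 60.00 kN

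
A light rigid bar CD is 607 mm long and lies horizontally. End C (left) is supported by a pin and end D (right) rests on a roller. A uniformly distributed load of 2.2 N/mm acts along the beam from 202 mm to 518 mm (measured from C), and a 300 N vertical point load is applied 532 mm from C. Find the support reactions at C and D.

Resultant of the distributed load: 2.2 × 316 = 695.2 N at 360 mm from C.
ΣM about C: D_y·607 − (2.2·316)·360 − 300·532 = 0 → D_y = 409872/607 = 675.242 ≈ 675.2 N.
ΣF_y = 0: C_y + 675.242 − 2.2·316 − 300 = 0 → C_y = 320.0 N.
ΣF_x = 0: no horizontal applied forces, so C_x = 0.

C_x = 0, C_y = 320.0 N, D_y = 675.2 N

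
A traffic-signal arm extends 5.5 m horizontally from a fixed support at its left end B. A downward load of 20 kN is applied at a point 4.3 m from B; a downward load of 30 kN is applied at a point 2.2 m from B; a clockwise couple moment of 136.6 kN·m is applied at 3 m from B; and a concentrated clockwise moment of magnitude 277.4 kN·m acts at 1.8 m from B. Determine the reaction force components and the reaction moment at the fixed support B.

B_x = 0, B_y = 50.00 kN, M_B = 566.0 kN·m

ΣF_x = 0: B_x = 0.
ΣF_y = 0: B_y − 20 − 30 = 0 → B_y = 50.00 kN.
ΣM about B: M_B − 20·4.3 − 30·2.2 − 136.6 − 277.4 = 0 → M_B = 566.0 kN·m.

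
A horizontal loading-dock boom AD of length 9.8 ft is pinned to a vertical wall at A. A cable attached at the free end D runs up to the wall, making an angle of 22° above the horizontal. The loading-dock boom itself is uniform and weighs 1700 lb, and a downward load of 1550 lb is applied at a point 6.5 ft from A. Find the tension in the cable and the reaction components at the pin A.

ΣM about A: T·sin22°·9.8 − 1700·4.9 − 1550·6.5 = 0 → T = 18405/(9.8·0.374607) = 5013.42 ≈ 5013 lb.
ΣF_x = 0: A_x − T·cos22° = 0 → A_x = 5013.42 × 0.927184 = 4648 lb.
ΣF_y = 0: A_y + T·sin22° − 1700 − 1550 = 0 → A_y = 3250 − 5013.42 × 0.374607 = 1372 lb.

T = 5013 lb, A_x = 4648 lb, A_y = 1372 lb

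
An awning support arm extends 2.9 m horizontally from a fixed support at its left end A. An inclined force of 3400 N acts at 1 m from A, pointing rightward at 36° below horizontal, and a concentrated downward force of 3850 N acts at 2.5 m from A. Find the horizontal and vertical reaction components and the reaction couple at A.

A_x = -2751 N, A_y = 5848 N, M_A = 11620 N·m

ΣF_x = 0: A_x + 3400·cos36° = 0 → A_x = -2751 N.
ΣF_y = 0: A_y − 3400·sin36° − 3850 = 0 → A_y = 5848 N.
ΣM about A: M_A − 3400·sin36°·1 − 3850·2.5 = 0 → M_A = 11620 N·m.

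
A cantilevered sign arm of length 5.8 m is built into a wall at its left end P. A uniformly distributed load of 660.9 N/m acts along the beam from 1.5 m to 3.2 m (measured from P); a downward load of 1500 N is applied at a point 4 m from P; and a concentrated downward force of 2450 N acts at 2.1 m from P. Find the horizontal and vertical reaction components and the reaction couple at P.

Resultant of the distributed load: 660.9 × 1.7 = 1123.53 N at 2.35 m from P.
ΣF_x = 0: P_x = 0.
ΣF_y = 0: P_y − 660.9·1.7 − 1500 − 2450 = 0 → P_y = 5074 N.
ΣM about P: M_P − (660.9·1.7)·2.35 − 1500·4 − 2450·2.1 = 0 → M_P = 13790 N·m.

P_x = 0, P_y = 5074 N, M_P = 13790 N·m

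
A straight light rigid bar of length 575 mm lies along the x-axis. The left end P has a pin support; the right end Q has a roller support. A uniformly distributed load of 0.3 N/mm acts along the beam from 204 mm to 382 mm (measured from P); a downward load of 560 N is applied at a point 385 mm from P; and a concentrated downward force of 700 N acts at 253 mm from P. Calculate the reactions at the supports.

P_x = 0, P_y = 603.2 N, Q_y = 710.2 N

Resultant of the distributed load: 0.3 × 178 = 53.4 N at 293 mm from P.
Moments about P: Q_y·575 − (0.3·178)·293 − 560·385 − 700·253 = 0 → Q_y = 408346.2/575 = 710.167 ≈ 710.2 N.
ΣF_y = 0: P_y + 710.167 − 0.3·178 − 560 − 700 = 0 → P_y = 603.2 N.
ΣF_x = 0: no horizontal applied forces, so P_x = 0.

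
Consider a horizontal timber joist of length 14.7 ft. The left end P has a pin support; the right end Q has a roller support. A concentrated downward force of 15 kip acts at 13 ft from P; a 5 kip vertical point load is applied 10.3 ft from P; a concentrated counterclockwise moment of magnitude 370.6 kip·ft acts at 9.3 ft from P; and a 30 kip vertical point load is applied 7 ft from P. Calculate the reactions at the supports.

P_x = 0, P_y = 44.16 kip, Q_y = 5.844 kip

Moments about P: Q_y·14.7 − 15·13 − 5·10.3 + 370.6 − 30·7 = 0 → Q_y = 85.9/14.7 = 5.84354 ≈ 5.844 kip.
ΣF_y = 0: P_y + 5.84354 − 15 − 5 − 30 = 0 → P_y = 44.16 kip.
ΣF_x = 0: no horizontal applied forces, so P_x = 0.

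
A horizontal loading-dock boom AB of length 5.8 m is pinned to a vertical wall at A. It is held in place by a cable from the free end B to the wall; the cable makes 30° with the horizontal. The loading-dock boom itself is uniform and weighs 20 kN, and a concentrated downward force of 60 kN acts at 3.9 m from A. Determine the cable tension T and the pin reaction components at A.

T = 100.7 kN, A_x = 87.20 kN, A_y = 29.66 kN

ΣM about A: T·sin30°·5.8 − 20·2.9 − 60·3.9 = 0 → T = 292/(5.8·0.5) = 100.69 ≈ 100.7 kN.
ΣF_x = 0: A_x − T·cos30° = 0 → A_x = 100.69 × 0.866025 = 87.20 kN.
ΣF_y = 0: A_y + T·sin30° − 20 − 60 = 0 → A_y = 80 − 100.69 × 0.5 = 29.66 kN.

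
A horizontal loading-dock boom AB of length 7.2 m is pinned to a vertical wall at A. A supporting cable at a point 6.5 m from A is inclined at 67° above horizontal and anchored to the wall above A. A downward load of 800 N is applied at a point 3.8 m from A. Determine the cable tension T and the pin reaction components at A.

T = 508.1 N, A_x = 198.5 N, A_y = 332.3 N

ΣM about A: T·sin67°·6.5 − 800·3.8 = 0 → T = 3040/(6.5·0.920505) = 508.082 ≈ 508.1 N.
ΣF_x = 0: A_x − T·cos67° = 0 → A_x = 508.082 × 0.390731 = 198.5 N.
ΣF_y = 0: A_y + T·sin67° − 800 = 0 → A_y = 800 − 508.082 × 0.920505 = 332.3 N.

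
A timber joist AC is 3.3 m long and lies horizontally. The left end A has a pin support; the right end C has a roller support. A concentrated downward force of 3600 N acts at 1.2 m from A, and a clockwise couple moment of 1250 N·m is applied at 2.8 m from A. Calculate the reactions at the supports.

A_x = 0, A_y = 1912 N, C_y = 1688 N

ΣM about A: C_y·3.3 − 3600·1.2 − 1250 = 0 → C_y = 5570/3.3 = 1687.88 ≈ 1688 N.
ΣF_y = 0: A_y + 1687.88 − 3600 = 0 → A_y = 1912 N.
ΣF_x = 0: no horizontal applied forces, so A_x = 0.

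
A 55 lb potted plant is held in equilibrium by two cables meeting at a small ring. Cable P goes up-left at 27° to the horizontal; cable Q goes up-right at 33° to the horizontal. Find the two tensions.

T_P = 53.26 lb, T_Q = 56.59 lb

ΣF_x = 0: −T_P·cos27° + T_Q·cos33° = 0 → T_Q = 1.0624·T_P.
ΣF_y = 0: T_P·sin27° + T_Q·sin33° = 55.
Substitute: T_P·(0.45399 + 1.0624·0.544639) = 55 → T_P = 53.2629 ≈ 53.26 lb.
Then T_Q = 1.0624 × 53.2629 = 56.59 lb.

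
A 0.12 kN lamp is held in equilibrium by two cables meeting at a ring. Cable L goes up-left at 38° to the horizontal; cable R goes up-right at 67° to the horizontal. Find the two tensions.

ΣF_x = 0: −T_L·cos38° + T_R·cos67° = 0 → T_R = 2.01676·T_L.
ΣF_y = 0: T_L·sin38° + T_R·sin67° = 0.12.
Substitute: T_L·(0.615661 + 2.01676·0.920505) = 0.12 → T_L = 0.0485418 ≈ 0.04854 kN.
Then T_R = 2.01676 × 0.0485418 = 0.09790 kN.

T_L = 0.04854 kN, T_R = 0.09790 kN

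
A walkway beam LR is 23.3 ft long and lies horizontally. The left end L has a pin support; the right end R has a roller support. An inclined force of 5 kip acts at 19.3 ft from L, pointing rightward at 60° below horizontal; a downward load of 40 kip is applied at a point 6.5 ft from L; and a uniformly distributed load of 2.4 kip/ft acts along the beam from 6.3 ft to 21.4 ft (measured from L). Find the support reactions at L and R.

L_x = -2.500 kip, L_y = 44.28 kip, R_y = 36.29 kip

Resultant of the distributed load: 2.4 × 15.1 = 36.24 kip at 13.85 ft from L.
ΣM about L: R_y·23.3 − 5·sin60°·19.3 − 40·6.5 − (2.4·15.1)·13.85 = 0 → R_y = 845.495/23.3 = 36.2873 ≈ 36.29 kip.
ΣF_y = 0: L_y + 36.2873 − 5·sin60° − 40 − 2.4·15.1 = 0 → L_y = 44.28 kip.
ΣF_x = 0: L_x + 5·cos60° = 0 → L_x = -2.500 kip.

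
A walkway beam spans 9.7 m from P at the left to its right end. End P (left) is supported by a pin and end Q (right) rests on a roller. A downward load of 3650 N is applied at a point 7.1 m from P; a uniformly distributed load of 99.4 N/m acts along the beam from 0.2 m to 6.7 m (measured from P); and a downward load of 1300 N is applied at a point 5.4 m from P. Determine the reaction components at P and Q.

P_x = 0, P_y = 1971 N, Q_y = 3625 N

Resultant of the distributed load: 99.4 × 6.5 = 646.1 N at 3.45 m from P.
Taking moments about P: Q_y·9.7 − 3650·7.1 − (99.4·6.5)·3.45 − 1300·5.4 = 0 → Q_y = 35164.045/9.7 = 3625.16 ≈ 3625 N.
ΣF_y = 0: P_y + 3625.16 − 3650 − 99.4·6.5 − 1300 = 0 → P_y = 1971 N.
ΣF_x = 0: no horizontal applied forces, so P_x = 0.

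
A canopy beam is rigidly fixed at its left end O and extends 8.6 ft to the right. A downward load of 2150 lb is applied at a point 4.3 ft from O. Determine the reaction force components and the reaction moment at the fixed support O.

O_x = 0, O_y = 2150 lb, M_O = 9245 lb·ft

ΣF_x = 0: O_x = 0.
ΣF_y = 0: O_y − 2150 = 0 → O_y = 2150 lb.
ΣM about O: M_O − 2150·4.3 = 0 → M_O = 9245 lb·ft.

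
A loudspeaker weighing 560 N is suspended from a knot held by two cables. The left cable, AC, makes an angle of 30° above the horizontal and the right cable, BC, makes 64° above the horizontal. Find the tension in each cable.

T_AC = 246.1 N, T_BC = 486.2 N

ΣF_x = 0: −T_AC·cos30° + T_BC·cos64° = 0 → T_BC = 1.97555·T_AC.
ΣF_y = 0: T_AC·sin30° + T_BC·sin64° = 560.
Substitute: T_AC·(0.5 + 1.97555·0.898794) = 560 → T_AC = 246.088 ≈ 246.1 N.
Then T_BC = 1.97555 × 246.088 = 486.2 N.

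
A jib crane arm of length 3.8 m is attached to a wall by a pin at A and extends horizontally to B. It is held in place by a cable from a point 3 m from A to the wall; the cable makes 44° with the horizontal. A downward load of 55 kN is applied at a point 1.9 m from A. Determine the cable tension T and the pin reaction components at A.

ΣM about A: T·sin44°·3 − 55·1.9 = 0 → T = 104.5/(3·0.694658) = 50.1446 ≈ 50.14 kN.
ΣF_x = 0: A_x − T·cos44° = 0 → A_x = 50.1446 × 0.71934 = 36.07 kN.
ΣF_y = 0: A_y + T·sin44° − 55 = 0 → A_y = 55 − 50.1446 × 0.694658 = 20.17 kN.

T = 50.14 kN, A_x = 36.07 kN, A_y = 20.17 kN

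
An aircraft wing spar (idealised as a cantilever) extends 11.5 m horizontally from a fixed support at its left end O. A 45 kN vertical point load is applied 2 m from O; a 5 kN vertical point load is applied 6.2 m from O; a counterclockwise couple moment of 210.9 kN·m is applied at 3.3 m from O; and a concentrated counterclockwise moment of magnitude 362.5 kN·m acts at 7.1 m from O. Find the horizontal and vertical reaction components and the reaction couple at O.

O_x = 0, O_y = 50.00 kN, M_O = -452.4 kN·m

ΣF_x = 0: O_x = 0.
ΣF_y = 0: O_y − 45 − 5 = 0 → O_y = 50.00 kN.
ΣM about O: M_O − 45·2 − 5·6.2 + 210.9 + 362.5 = 0 → M_O = -452.4 kN·m.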